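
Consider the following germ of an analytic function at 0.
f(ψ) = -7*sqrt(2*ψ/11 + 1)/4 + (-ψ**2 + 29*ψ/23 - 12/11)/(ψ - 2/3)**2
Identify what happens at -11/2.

The term (-7/4)*sqrt(1 - ψ/(-11/2)) has argument 1 - -11/2/(-11/2) = 0 at -11/2: a square-root (algebraic, two-sheeted) branch point; the remaining terms are analytic or single-valued there.

The point is an algebraic (square-root) branch point.


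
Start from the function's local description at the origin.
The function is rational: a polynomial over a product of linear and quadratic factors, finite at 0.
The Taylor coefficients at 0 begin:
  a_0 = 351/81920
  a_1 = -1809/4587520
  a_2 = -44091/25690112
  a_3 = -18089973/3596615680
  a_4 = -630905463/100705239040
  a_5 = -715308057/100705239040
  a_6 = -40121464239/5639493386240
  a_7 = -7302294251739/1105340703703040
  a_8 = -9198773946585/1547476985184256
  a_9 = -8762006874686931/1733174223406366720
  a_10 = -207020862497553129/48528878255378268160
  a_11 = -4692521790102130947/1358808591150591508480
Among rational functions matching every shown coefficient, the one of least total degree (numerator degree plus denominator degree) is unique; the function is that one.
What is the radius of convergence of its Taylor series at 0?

The radius of convergence is -1/7 + (1/21)*sqrt(1185).

No rational of total degree below 10 reproduces all 12 coefficients; solving the [2/8] Pade equations on them gives f(d) = (31*d**2/20 + 19*d/16 - 13/10)/((d - 4)**2*(d**2 + 2*d/7 - 8/3)**3), whose expansion matches every shown term.
Denominator factor (d - 4)^2: pole of order 2 at 4, modulus 4.
Denominator factor (d**2 + 2*d/7 - 8/3)^3: discriminant 1580/147, real irrational roots -1/7 + (1/21)*sqrt(1185) and -1/7 - (1/21)*sqrt(1185); poles of order 3, moduli -1/7 + (1/21)*sqrt(1185) and 1/7 + (1/21)*sqrt(1185).
The radius of convergence is the smallest modulus among the singular points: -1/7 + (1/21)*sqrt(1185).


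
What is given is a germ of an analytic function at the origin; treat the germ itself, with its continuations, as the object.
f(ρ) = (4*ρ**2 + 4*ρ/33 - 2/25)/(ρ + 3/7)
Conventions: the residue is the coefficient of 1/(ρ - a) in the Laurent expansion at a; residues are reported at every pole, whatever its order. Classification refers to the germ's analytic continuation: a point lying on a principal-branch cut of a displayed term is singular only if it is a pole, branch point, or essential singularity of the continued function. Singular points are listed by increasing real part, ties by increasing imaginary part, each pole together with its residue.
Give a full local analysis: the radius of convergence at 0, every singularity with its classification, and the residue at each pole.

Denominator factor (ρ + 3/7): pole of order 1 at -3/7, modulus 3/7.
The radius of convergence is the smallest modulus among the singular points: 3/7.
At the order-1 pole -3/7 set g(ρ) = (ρ - (-3/7))*f(ρ) = 4*ρ**2 + 4*ρ/33 - 2/25.
Simple pole: residue = g(a) at a = -3/7, which is 8122/13475.

Radius of convergence at 0: 3/7.
At -3/7: a pole of order 1; residue 8122/13475.


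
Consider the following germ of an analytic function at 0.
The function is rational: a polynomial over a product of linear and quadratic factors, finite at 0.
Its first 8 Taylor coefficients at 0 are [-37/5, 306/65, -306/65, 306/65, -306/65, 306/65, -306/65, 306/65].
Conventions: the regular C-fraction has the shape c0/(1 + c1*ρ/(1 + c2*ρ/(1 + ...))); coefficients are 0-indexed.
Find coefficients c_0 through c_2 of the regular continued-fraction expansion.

Taylor coefficients (read off): a_0 = -37/5, a_1 = 306/65, a_2 = -306/65.
c0 = a_0 = -37/5. Peel one level at a time: if S = 1 + c*ρ/S' with S'(0) = 1, then c is the ρ-coefficient of S and S' = c*ρ/(S - 1).
S_1 = c0/f = 1 + (306/481)*ρ + (-53550/231361)*ρ^2 + ...; c1 = 306/481.
S_2 = c1*ρ/(S_1 - 1) = 1 + (175/481)*ρ + ...; c2 = 175/481.

The regular C-fraction coefficients are [-37/5, 306/481, 175/481].


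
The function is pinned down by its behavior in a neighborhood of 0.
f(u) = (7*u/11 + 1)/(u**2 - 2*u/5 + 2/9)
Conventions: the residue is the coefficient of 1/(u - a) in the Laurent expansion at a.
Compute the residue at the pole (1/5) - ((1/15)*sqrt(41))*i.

The factor u**2 - 2*u/5 + 2/9 splits as (u - a)(u - a') with a = (1/5) - ((1/15)*sqrt(41))*i, a' = (1/5) + ((1/15)*sqrt(41))*i. At the order-1 pole a set g(u) = (u - a)*f(u) = [7*u/11 + 1] / (u - a').
Simple pole: residue = g(a) at a = (1/5) - ((1/15)*sqrt(41))*i, which is (7/22) + ((93/451)*sqrt(41))*i.

The residue is (7/22) + ((93/451)*sqrt(41))*i.


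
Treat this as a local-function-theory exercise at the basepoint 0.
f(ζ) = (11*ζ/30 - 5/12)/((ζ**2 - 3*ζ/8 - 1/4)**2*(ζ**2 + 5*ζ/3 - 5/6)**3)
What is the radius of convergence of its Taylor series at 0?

Denominator factor (ζ**2 + 5*ζ/3 - 5/6)^3: discriminant 55/9, real irrational roots -5/6 + (1/6)*sqrt(55) and -5/6 - (1/6)*sqrt(55); poles of order 3, moduli -5/6 + (1/6)*sqrt(55) and 5/6 + (1/6)*sqrt(55).
Denominator factor (ζ**2 - 3*ζ/8 - 1/4)^2: discriminant 73/64, real irrational roots 3/16 + (1/16)*sqrt(73) and 3/16 - (1/16)*sqrt(73); poles of order 2, moduli 3/16 + (1/16)*sqrt(73) and -3/16 + (1/16)*sqrt(73).
The radius of convergence is the smallest modulus among the singular points: -3/16 + (1/16)*sqrt(73).

The radius of convergence is -3/16 + (1/16)*sqrt(73).


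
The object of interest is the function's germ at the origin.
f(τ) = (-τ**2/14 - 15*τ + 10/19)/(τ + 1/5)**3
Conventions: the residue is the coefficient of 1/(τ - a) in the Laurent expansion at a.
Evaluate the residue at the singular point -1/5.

At the order-3 pole -1/5 set g(τ) = (τ - (-1/5))^3*f(τ) = -τ**2/14 - 15*τ + 10/19.
Order-3 pole: residue = g''(a)/2; g''(-1/5) = -1/7, so the residue is -1/14.

The residue is -1/14.


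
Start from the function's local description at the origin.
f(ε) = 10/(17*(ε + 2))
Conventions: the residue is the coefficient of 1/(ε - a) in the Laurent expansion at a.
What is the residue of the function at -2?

At the order-1 pole -2 set g(ε) = (ε - (-2))*f(ε) = 10/17.
Simple pole: residue = g(a) at a = -2, which is 10/17.

The residue is 10/17.


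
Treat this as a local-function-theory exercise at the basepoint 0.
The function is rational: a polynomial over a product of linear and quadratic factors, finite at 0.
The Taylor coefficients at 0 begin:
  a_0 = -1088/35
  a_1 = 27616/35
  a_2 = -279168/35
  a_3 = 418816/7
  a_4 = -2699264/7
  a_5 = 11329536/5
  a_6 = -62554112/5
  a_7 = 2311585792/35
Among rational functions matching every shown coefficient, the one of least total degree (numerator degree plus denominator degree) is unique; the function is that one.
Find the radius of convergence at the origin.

The radius of convergence is 1/4.

No rational of total degree below 4 reproduces all 8 coefficients; solving the [1/3] Pade equations on them gives f(η) = (13*η/2 - 17/35)/(η + 1/4)**3, whose expansion matches every shown term.
Denominator factor (η + 1/4)^3: pole of order 3 at -1/4, modulus 1/4.
The radius of convergence is the smallest modulus among the singular points: 1/4.


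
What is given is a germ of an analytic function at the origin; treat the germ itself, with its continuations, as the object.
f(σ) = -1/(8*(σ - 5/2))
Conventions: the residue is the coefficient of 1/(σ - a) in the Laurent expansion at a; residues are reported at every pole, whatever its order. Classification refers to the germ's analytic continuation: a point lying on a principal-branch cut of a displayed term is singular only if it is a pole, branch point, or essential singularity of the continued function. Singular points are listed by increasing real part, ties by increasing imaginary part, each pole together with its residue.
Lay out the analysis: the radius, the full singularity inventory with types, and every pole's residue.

Radius of convergence at 0: 5/2.
At 5/2: a pole of order 1; residue -1/8.

Denominator factor (σ - 5/2): pole of order 1 at 5/2, modulus 5/2.
The radius of convergence is the smallest modulus among the singular points: 5/2.
At the order-1 pole 5/2 set g(σ) = (σ - (5/2))*f(σ) = -1/8.
Simple pole: residue = g(a) at a = 5/2, which is -1/8.


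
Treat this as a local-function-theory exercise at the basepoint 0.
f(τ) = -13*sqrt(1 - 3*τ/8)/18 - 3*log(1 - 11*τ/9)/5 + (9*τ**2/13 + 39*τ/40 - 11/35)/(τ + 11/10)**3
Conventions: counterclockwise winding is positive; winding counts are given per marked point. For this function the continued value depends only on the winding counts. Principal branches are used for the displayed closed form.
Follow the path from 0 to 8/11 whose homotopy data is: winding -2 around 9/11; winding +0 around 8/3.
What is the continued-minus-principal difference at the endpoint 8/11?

Continued minus principal equals (12/5)*pi*i.

The rational part is single-valued and drops out of the difference; each branch term changes only by its own monodromy.
(-3/5)*log(1 - τ/(9/11)): each positive loop around 9/11 adds 2*pi*i to the log, so winding -2 contributes (-3/5)*(-2)*2*pi*i = (12/5)*pi*i.
(-13/18)*sqrt(1 - τ/(8/3)): winding +0 is even, the square root returns to the same sheet, contribution 0.
Summing the contributions at τ = 8/11 gives (12/5)*pi*i.


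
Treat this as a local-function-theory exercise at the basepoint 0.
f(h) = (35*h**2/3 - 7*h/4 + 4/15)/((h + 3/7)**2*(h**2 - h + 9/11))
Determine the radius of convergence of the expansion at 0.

Denominator factor (h**2 - h + 9/11): discriminant -25/11, complex-conjugate roots (1/2) + ((5/22)*sqrt(11))*i and (1/2) - ((5/22)*sqrt(11))*i; poles of order 1, moduli (3/11)*sqrt(11) and (3/11)*sqrt(11).
Denominator factor (h + 3/7)^2: pole of order 2 at -3/7, modulus 3/7.
The radius of convergence is the smallest modulus among the singular points: 3/7.

The radius of convergence is 3/7.


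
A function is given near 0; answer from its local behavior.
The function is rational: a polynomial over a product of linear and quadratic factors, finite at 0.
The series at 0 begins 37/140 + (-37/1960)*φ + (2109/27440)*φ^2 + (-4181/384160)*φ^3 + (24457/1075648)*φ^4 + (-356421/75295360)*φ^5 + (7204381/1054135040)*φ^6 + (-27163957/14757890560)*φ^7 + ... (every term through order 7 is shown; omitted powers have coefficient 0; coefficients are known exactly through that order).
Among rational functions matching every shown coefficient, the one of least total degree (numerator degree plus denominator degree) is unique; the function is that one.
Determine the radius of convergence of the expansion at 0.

The radius of convergence is 7/4.

No rational of total degree below 2 reproduces all 8 coefficients; solving the [0/2] Pade equations on them gives f(φ) = -37/(40*(φ - 2)*(φ + 7/4)), whose expansion matches every shown term.
Denominator factor (φ - 2): pole of order 1 at 2, modulus 2.
Denominator factor (φ + 7/4): pole of order 1 at -7/4, modulus 7/4.
The radius of convergence is the smallest modulus among the singular points: 7/4.


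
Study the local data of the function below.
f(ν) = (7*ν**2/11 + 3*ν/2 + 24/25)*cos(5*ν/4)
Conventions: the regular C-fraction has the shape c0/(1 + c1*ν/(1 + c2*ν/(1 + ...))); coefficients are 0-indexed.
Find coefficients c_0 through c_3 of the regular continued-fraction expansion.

The regular C-fraction coefficients are [24/25, -25/16, 865/528, -5485/11418].

Taylor coefficients (expand at 0): a_0 = 24/25, a_1 = 3/2, a_2 = -5/44, a_3 = -75/64.
c0 = a_0 = 24/25. Peel one level at a time: if S = 1 + c*ν/S' with S'(0) = 1, then c is the ν-coefficient of S and S' = c*ν/(S - 1).
S_1 = c0/f = 1 + (-25/16)*ν + (21625/8448)*ν^2 + ...; c1 = -25/16.
S_2 = c1*ν/(S_1 - 1) = 1 + (865/528)*ν + (27425/34848)*ν^2 + ...; c2 = 865/528.
S_3 = c2*ν/(S_2 - 1) = 1 + (-5485/11418)*ν + ...; c3 = -5485/11418.


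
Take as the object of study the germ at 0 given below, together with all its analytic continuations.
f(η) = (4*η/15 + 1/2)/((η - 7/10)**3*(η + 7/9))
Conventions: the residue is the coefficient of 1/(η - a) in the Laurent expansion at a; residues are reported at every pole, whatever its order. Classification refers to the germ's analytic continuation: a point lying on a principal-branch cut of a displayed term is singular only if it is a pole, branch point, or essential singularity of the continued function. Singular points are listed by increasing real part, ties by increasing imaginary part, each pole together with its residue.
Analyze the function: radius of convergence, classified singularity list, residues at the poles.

Radius of convergence at 0: 7/10.
At -7/9: a pole of order 1; residue -213300/2352637.
At 7/10: a pole of order 3; residue 213300/2352637.

Denominator factor (η + 7/9): pole of order 1 at -7/9, modulus 7/9.
Denominator factor (η - 7/10)^3: pole of order 3 at 7/10, modulus 7/10.
The radius of convergence is the smallest modulus among the singular points: 7/10.
At the order-1 pole -7/9 set g(η) = (η - (-7/9))*f(η) = (4*η/15 + 1/2)/(η - 7/10)**3.
Simple pole: residue = g(a) at a = -7/9, which is -213300/2352637.
At the order-3 pole 7/10 set g(η) = (η - (7/10))^3*f(η) = (4*η/15 + 1/2)/(η + 7/9).
Order-3 pole: residue = g''(a)/2; g''(7/10) = 426600/2352637, so the residue is 213300/2352637.
List the singular points by increasing real part (a conjugate pair: the negative imaginary part first).


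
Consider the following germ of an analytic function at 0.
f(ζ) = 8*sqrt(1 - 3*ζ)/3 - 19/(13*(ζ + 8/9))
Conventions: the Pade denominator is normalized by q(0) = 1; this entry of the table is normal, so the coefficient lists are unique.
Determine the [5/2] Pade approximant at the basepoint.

The Pade approximant has numerator coefficients [319/312, -12857697565/3603108496, -72713973/17322637, 1289377755/138581096, 653006151/277162192, 11162641833/2217297536]; denominator coefficients [1, -192231279/138581096, -569087073/277162192].

Taylor coefficients needed (expand at 0): a_0 = 319/312, a_1 = -1789/832, a_2 = -33819/6656, a_3 = -114957/53248, a_4 = -4716171/425984, a_5 = -50285853/3407872, a_6 = -1177774587/27262976, a_7 = -19677906477/218103808.
Write the denominator as Q(ζ) = 1 + q1*ζ + q2*ζ^2. Requiring Q*f - P = O(ζ^8) with deg P <= 5 kills the coefficients of ζ^6..ζ^7 in Q*f:
  ζ^6: a_6 + q1*a_5 + q2*a_4 = 0, i.e. -1177774587/27262976 + (-50285853/3407872)*q1 + (-4716171/425984)*q2 = 0.
  ζ^7: a_7 + q1*a_6 + q2*a_5 = 0, i.e. -19677906477/218103808 + (-1177774587/27262976)*q1 + (-50285853/3407872)*q2 = 0.
Solving this linear system: q1 = -192231279/138581096, q2 = -569087073/277162192.
The numerator is Q*f truncated at degree 5: P0 = a_0 = 319/312; P1 = a_1 + q1*a_0 = -12857697565/3603108496; P2 = a_2 + q1*a_1 + q2*a_0 = -72713973/17322637; P3 = a_3 + q1*a_2 + q2*a_1 = 1289377755/138581096; P4 = a_4 + q1*a_3 + q2*a_2 = 653006151/277162192; P5 = a_5 + q1*a_4 + q2*a_3 = 11162641833/2217297536.


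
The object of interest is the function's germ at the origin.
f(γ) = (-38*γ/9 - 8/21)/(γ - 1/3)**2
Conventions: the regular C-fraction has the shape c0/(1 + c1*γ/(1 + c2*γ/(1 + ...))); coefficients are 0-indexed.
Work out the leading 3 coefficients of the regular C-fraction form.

Taylor coefficients (expand at 0): a_0 = -24/7, a_1 = -410/7, a_2 = -2244/7.
c0 = a_0 = -24/7. Peel one level at a time: if S = 1 + c*γ/S' with S'(0) = 1, then c is the γ-coefficient of S and S' = c*γ/(S - 1).
S_1 = c0/f = 1 + (-205/12)*γ + (28561/144)*γ^2 + ...; c1 = -205/12.
S_2 = c1*γ/(S_1 - 1) = 1 + (28561/2460)*γ + ...; c2 = 28561/2460.

The regular C-fraction coefficients are [-24/7, -205/12, 28561/2460].


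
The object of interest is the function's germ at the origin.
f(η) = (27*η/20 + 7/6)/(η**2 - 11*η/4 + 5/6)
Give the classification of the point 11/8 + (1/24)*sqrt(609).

The denominator factor η**2 - 11*η/4 + 5/6 vanishes at 11/8 + (1/24)*sqrt(609) and appears to the power 1; the numerator there equals 1451/480 + (9/160)*sqrt(609), nonzero, and no other factor vanishes.
Hence a pole whose order is the multiplicity, 1.

The point is a pole of order 1.


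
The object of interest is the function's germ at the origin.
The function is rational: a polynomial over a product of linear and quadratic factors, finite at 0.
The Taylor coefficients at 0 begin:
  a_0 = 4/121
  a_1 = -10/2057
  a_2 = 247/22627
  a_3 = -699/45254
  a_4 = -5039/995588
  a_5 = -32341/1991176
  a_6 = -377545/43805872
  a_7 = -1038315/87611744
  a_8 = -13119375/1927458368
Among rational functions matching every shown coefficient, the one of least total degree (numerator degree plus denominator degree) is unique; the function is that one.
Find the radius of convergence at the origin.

No rational of total degree below 7 reproduces all 9 coefficients; solving the [1/6] Pade equations on them gives f(ω) = (1 - 39*ω/34)/((ω - 2)**2*(ω**2 - 11/4)**2), whose expansion matches every shown term.
Denominator factor (ω**2 - 11/4)^2: discriminant 11, real irrational roots (1/2)*sqrt(11) and -(1/2)*sqrt(11); poles of order 2, moduli (1/2)*sqrt(11) and (1/2)*sqrt(11).
Denominator factor (ω - 2)^2: pole of order 2 at 2, modulus 2.
The radius of convergence is the smallest modulus among the singular points: (1/2)*sqrt(11).

The radius of convergence is (1/2)*sqrt(11).


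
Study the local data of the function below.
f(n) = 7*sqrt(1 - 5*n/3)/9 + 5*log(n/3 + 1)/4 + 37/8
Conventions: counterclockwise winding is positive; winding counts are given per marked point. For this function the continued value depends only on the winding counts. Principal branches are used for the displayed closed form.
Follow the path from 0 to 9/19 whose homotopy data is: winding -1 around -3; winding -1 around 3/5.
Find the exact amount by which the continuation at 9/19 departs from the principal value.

The rational part is single-valued and drops out of the difference; each branch term changes only by its own monodromy.
(7/9)*sqrt(1 - n/(3/5)): winding -1 is odd, the square root flips sign, contributing -2*(7/9)*sqrt(1 - (9/19)/(3/5)) = -2*(7/9)*sqrt(4/19) = -(28/171)*sqrt(19).
(5/4)*log(1 - n/(-3)): each positive loop around -3 adds 2*pi*i to the log, so winding -1 contributes (5/4)*(-1)*2*pi*i = -(5/2)*pi*i.
Summing the contributions at n = 9/19 gives (-(28/171)*sqrt(19)) - ((5/2)*pi)*i.

Continued minus principal equals (-(28/171)*sqrt(19)) - ((5/2)*pi)*i.


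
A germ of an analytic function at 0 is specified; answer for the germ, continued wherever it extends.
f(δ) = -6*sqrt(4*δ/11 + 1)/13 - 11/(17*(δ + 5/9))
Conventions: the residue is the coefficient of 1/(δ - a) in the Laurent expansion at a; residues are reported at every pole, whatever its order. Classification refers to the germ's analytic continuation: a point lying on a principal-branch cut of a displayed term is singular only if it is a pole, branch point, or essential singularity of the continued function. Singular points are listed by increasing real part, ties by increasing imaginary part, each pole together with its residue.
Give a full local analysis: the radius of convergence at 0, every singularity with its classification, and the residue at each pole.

Denominator factor (δ + 5/9): pole of order 1 at -5/9, modulus 5/9.
Branch term (-6/13)*sqrt(1 - δ/(-11/4)): its argument vanishes at δ = -11/4, a square-root branch point, modulus 11/4.
The radius of convergence is the smallest modulus among the singular points: 5/9.
The branch term is analytic at -5/9 and contributes nothing to the residue; only the rational part matters.
At the order-1 pole -5/9 set g(δ) = (δ - (-5/9))*(rational part) = -11/17.
Simple pole: residue = g(a) at a = -5/9, which is -11/17.
List the singular points by increasing real part (a conjugate pair: the negative imaginary part first).

Radius of convergence at 0: 5/9.
At -11/4: an algebraic (square-root) branch point.
At -5/9: a pole of order 1; residue -11/17.


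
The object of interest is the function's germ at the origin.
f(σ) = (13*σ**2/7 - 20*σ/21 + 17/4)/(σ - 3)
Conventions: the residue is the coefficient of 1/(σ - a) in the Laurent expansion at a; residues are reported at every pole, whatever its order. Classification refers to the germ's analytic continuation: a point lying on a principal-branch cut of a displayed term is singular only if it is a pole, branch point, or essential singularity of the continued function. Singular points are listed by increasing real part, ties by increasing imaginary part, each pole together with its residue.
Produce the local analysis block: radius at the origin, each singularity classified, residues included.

Denominator factor (σ - 3): pole of order 1 at 3, modulus 3.
The radius of convergence is the smallest modulus among the singular points: 3.
At the order-1 pole 3 set g(σ) = (σ - (3))*f(σ) = 13*σ**2/7 - 20*σ/21 + 17/4.
Simple pole: residue = g(a) at a = 3, which is 507/28.

Radius of convergence at 0: 3.
At 3: a pole of order 1; residue 507/28.


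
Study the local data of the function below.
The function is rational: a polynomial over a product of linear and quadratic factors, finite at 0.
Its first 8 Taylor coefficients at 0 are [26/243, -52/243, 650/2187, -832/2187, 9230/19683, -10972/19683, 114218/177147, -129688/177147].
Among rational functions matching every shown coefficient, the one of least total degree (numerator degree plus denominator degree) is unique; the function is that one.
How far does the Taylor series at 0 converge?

No rational of total degree below 4 reproduces all 8 coefficients; solving the [0/4] Pade equations on them gives f(ν) = 13/(27*(ν + 1)**2*(ν**2 + 9/2)), whose expansion matches every shown term.
Denominator factor (ν**2 + 9/2): discriminant -18, complex-conjugate roots ((3/2)*sqrt(2))*i and -((3/2)*sqrt(2))*i; poles of order 1, moduli (3/2)*sqrt(2) and (3/2)*sqrt(2).
Denominator factor (ν + 1)^2: pole of order 2 at -1, modulus 1.
The radius of convergence is the smallest modulus among the singular points: 1.

The radius of convergence is 1.


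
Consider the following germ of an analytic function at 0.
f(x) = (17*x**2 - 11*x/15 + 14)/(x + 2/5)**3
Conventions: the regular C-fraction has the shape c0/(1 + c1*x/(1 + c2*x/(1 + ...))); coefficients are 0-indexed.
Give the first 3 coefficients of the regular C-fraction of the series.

The regular C-fraction coefficients are [875/4, 793/105, -790771/333060].

Taylor coefficients (expand at 0): a_0 = 875/4, a_1 = -19825/12, a_2 = 136875/16.
c0 = a_0 = 875/4. Peel one level at a time: if S = 1 + c*x/S' with S'(0) = 1, then c is the x-coefficient of S and S' = c*x/(S - 1).
S_1 = c0/f = 1 + (793/105)*x + (790771/44100)*x^2 + ...; c1 = 793/105.
S_2 = c1*x/(S_1 - 1) = 1 + (-790771/333060)*x + ...; c2 = -790771/333060.


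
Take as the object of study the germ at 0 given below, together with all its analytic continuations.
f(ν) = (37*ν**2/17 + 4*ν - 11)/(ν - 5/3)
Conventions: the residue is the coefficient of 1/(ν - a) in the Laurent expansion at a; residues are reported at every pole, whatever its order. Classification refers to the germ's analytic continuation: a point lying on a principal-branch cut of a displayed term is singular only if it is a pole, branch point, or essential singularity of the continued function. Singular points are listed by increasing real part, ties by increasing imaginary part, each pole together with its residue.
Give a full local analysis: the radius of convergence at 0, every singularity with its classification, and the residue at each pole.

Radius of convergence at 0: 5/3.
At 5/3: a pole of order 1; residue 262/153.

Denominator factor (ν - 5/3): pole of order 1 at 5/3, modulus 5/3.
The radius of convergence is the smallest modulus among the singular points: 5/3.
At the order-1 pole 5/3 set g(ν) = (ν - (5/3))*f(ν) = 37*ν**2/17 + 4*ν - 11.
Simple pole: residue = g(a) at a = 5/3, which is 262/153.


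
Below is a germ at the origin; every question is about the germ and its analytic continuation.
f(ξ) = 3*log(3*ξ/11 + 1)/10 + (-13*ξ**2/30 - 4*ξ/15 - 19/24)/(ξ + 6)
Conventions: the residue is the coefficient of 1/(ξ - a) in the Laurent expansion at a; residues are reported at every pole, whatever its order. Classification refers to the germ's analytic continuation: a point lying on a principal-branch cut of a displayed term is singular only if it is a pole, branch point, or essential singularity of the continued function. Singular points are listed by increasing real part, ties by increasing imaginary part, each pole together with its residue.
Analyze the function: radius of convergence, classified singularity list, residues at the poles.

Radius of convergence at 0: 11/3.
At -6: a pole of order 1; residue -355/24.
At -11/3: a logarithmic branch point.

Denominator factor (ξ + 6): pole of order 1 at -6, modulus 6.
Branch term (3/10)*log(1 - ξ/(-11/3)): its argument vanishes at ξ = -11/3, a logarithmic branch point, modulus 11/3.
The radius of convergence is the smallest modulus among the singular points: 11/3.
The branch term is analytic at -6 and contributes nothing to the residue; only the rational part matters.
At the order-1 pole -6 set g(ξ) = (ξ - (-6))*(rational part) = -13*ξ**2/30 - 4*ξ/15 - 19/24.
Simple pole: residue = g(a) at a = -6, which is -355/24.
List the singular points by increasing real part (a conjugate pair: the negative imaginary part first).


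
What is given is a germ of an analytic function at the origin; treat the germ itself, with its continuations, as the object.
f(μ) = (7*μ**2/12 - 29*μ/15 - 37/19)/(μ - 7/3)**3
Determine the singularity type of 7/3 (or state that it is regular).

The denominator factor μ - 7/3 vanishes at 7/3 and appears to the power 3; the numerator there equals -33679/10260, nonzero, and no other factor vanishes.
Hence a pole whose order is the multiplicity, 3.

The point is a pole of order 3.


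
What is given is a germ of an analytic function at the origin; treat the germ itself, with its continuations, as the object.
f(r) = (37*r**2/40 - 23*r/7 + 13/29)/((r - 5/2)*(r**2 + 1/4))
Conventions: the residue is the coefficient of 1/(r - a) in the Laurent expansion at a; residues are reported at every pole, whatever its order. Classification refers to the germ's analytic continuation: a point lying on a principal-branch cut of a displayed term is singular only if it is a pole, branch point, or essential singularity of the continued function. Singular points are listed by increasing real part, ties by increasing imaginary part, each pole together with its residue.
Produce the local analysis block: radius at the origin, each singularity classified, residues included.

Radius of convergence at 0: 1/2.
At -(1/2)*i: a pole of order 1; residue (259751/422240) - (17721/84448)*i.
At (1/2)*i: a pole of order 1; residue (259751/422240) + (17721/84448)*i.
At 5/2: a pole of order 1; residue -12893/42224.

Denominator factor (r - 5/2): pole of order 1 at 5/2, modulus 5/2.
Denominator factor (r**2 + 1/4): discriminant -1, complex-conjugate roots (1/2)*i and -(1/2)*i; poles of order 1, moduli 1/2 and 1/2.
The radius of convergence is the smallest modulus among the singular points: 1/2.
The factor r**2 + 1/4 splits as (r - a)(r - a') with a = -(1/2)*i, a' = (1/2)*i. At the order-1 pole a set g(r) = (r - a)*f(r) = [(37*r**2/40 - 23*r/7 + 13/29)/(r - 5/2)] / (r - a').
Simple pole: residue = g(a) at a = -(1/2)*i, which is (259751/422240) - (17721/84448)*i.
The factor r**2 + 1/4 splits as (r - a)(r - a') with a = (1/2)*i, a' = -(1/2)*i. At the order-1 pole a set g(r) = (r - a)*f(r) = [(37*r**2/40 - 23*r/7 + 13/29)/(r - 5/2)] / (r - a').
Simple pole: residue = g(a) at a = (1/2)*i, which is (259751/422240) + (17721/84448)*i.
At the order-1 pole 5/2 set g(r) = (r - (5/2))*f(r) = (37*r**2/40 - 23*r/7 + 13/29)/(r**2 + 1/4).
Simple pole: residue = g(a) at a = 5/2, which is -12893/42224.
List the singular points by increasing real part (a conjugate pair: the negative imaginary part first).


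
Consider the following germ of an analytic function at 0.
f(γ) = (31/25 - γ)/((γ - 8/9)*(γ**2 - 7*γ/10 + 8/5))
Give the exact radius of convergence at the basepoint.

The radius of convergence is 8/9.

Denominator factor (γ**2 - 7*γ/10 + 8/5): discriminant -591/100, complex-conjugate roots (7/20) + ((1/20)*sqrt(591))*i and (7/20) - ((1/20)*sqrt(591))*i; poles of order 1, moduli (2/5)*sqrt(10) and (2/5)*sqrt(10).
Denominator factor (γ - 8/9): pole of order 1 at 8/9, modulus 8/9.
The radius of convergence is the smallest modulus among the singular points: 8/9.


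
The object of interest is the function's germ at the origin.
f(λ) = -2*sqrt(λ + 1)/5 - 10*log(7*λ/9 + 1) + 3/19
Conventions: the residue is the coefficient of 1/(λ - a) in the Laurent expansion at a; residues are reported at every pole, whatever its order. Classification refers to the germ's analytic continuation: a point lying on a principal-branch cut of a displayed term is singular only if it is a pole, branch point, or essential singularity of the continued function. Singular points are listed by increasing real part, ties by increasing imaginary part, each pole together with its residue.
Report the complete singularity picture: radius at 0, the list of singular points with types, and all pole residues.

Branch term (-10)*log(1 - λ/(-9/7)): its argument vanishes at λ = -9/7, a logarithmic branch point, modulus 9/7.
Branch term (-2/5)*sqrt(1 - λ/(-1)): its argument vanishes at λ = -1, a square-root branch point, modulus 1.
The radius of convergence is the smallest modulus among the singular points: 1.
List the singular points by increasing real part (a conjugate pair: the negative imaginary part first).

Radius of convergence at 0: 1.
At -9/7: a logarithmic branch point.
At -1: an algebraic (square-root) branch point.


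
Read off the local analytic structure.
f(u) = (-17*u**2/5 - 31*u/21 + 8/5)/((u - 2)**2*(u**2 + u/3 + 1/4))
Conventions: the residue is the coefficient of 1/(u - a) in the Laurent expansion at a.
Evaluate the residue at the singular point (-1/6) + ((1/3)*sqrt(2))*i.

The residue is (23514/121835) - ((34905/97468)*sqrt(2))*i.

The factor u**2 + u/3 + 1/4 splits as (u - a)(u - a') with a = (-1/6) + ((1/3)*sqrt(2))*i, a' = (-1/6) - ((1/3)*sqrt(2))*i. At the order-1 pole a set g(u) = (u - a)*f(u) = [(-17*u**2/5 - 31*u/21 + 8/5)/(u - 2)**2] / (u - a').
Simple pole: residue = g(a) at a = (-1/6) + ((1/3)*sqrt(2))*i, which is (23514/121835) - ((34905/97468)*sqrt(2))*i.


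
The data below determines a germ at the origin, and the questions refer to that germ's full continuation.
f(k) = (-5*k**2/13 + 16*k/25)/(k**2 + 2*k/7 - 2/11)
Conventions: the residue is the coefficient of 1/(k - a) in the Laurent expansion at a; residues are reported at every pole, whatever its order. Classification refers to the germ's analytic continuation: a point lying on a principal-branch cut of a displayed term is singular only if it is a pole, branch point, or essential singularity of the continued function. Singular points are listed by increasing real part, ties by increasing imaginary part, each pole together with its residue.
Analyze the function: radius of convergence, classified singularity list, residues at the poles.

Denominator factor (k**2 + 2*k/7 - 2/11): discriminant 436/539, real irrational roots -1/7 + (1/77)*sqrt(1199) and -1/7 - (1/77)*sqrt(1199); poles of order 1, moduli -1/7 + (1/77)*sqrt(1199) and 1/7 + (1/77)*sqrt(1199).
The radius of convergence is the smallest modulus among the singular points: -1/7 + (1/77)*sqrt(1199).
The factor k**2 + 2*k/7 - 2/11 splits as (k - a)(k - a') with a = -1/7 - (1/77)*sqrt(1199), a' = -1/7 + (1/77)*sqrt(1199). At the order-1 pole a set g(k) = (k - a)*f(k) = [-5*k**2/13 + 16*k/25] / (k - a').
Simple pole: residue = g(a) at a = -1/7 - (1/77)*sqrt(1199), which is 853/2275 + (15508/2727725)*sqrt(1199).
The factor k**2 + 2*k/7 - 2/11 splits as (k - a)(k - a') with a = -1/7 + (1/77)*sqrt(1199), a' = -1/7 - (1/77)*sqrt(1199). At the order-1 pole a set g(k) = (k - a)*f(k) = [-5*k**2/13 + 16*k/25] / (k - a').
Simple pole: residue = g(a) at a = -1/7 + (1/77)*sqrt(1199), which is 853/2275 - (15508/2727725)*sqrt(1199).
List the singular points by increasing real part (a conjugate pair: the negative imaginary part first).

Radius of convergence at 0: -1/7 + (1/77)*sqrt(1199).
At -1/7 - (1/77)*sqrt(1199): a pole of order 1; residue 853/2275 + (15508/2727725)*sqrt(1199).
At -1/7 + (1/77)*sqrt(1199): a pole of order 1; residue 853/2275 - (15508/2727725)*sqrt(1199).


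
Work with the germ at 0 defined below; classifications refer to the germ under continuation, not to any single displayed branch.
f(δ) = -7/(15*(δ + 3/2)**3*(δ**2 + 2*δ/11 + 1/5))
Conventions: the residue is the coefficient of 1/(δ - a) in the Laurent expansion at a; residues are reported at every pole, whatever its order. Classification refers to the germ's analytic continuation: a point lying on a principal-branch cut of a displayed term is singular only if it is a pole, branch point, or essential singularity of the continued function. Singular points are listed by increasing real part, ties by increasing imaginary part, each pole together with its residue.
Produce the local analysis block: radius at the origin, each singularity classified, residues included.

Denominator factor (δ**2 + 2*δ/11 + 1/5): discriminant -464/605, complex-conjugate roots (-1/11) + ((2/55)*sqrt(145))*i and (-1/11) - ((2/55)*sqrt(145))*i; poles of order 1, moduli (1/5)*sqrt(5) and (1/5)*sqrt(5).
Denominator factor (δ + 3/2)^3: pole of order 3 at -3/2, modulus 3/2.
The radius of convergence is the smallest modulus among the singular points: (1/5)*sqrt(5).
At the order-3 pole -3/2 set g(δ) = (δ - (-3/2))^3*f(δ) = -7/(15*(δ**2 + 2*δ/11 + 1/5)).
Order-3 pole: residue = g''(a)/2; g''(-3/2) = -171876320/329706717, so the residue is -85938160/329706717.
The factor δ**2 + 2*δ/11 + 1/5 splits as (δ - a)(δ - a') with a = (-1/11) - ((2/55)*sqrt(145))*i, a' = (-1/11) + ((2/55)*sqrt(145))*i. At the order-1 pole a set g(δ) = (δ - a)*f(δ) = [-7/(15*(δ + 3/2)**3)] / (δ - a').
Simple pole: residue = g(a) at a = (-1/11) - ((2/55)*sqrt(145))*i, which is (42969080/329706717) - ((81468310/9561494793)*sqrt(145))*i.
The factor δ**2 + 2*δ/11 + 1/5 splits as (δ - a)(δ - a') with a = (-1/11) + ((2/55)*sqrt(145))*i, a' = (-1/11) - ((2/55)*sqrt(145))*i. At the order-1 pole a set g(δ) = (δ - a)*f(δ) = [-7/(15*(δ + 3/2)**3)] / (δ - a').
Simple pole: residue = g(a) at a = (-1/11) + ((2/55)*sqrt(145))*i, which is (42969080/329706717) + ((81468310/9561494793)*sqrt(145))*i.
List the singular points by increasing real part (a conjugate pair: the negative imaginary part first).

Radius of convergence at 0: (1/5)*sqrt(5).
At -3/2: a pole of order 3; residue -85938160/329706717.
At (-1/11) - ((2/55)*sqrt(145))*i: a pole of order 1; residue (42969080/329706717) - ((81468310/9561494793)*sqrt(145))*i.
At (-1/11) + ((2/55)*sqrt(145))*i: a pole of order 1; residue (42969080/329706717) + ((81468310/9561494793)*sqrt(145))*i.


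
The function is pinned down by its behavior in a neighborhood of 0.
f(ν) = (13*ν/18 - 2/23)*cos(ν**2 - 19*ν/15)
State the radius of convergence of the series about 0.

The radius of convergence is infinite.

The factor cos(ν**2 - 19*ν/15) is entire and contributes no finite singular point.
The polynomial part has no poles.
No finite singular points: the Taylor series at 0 converges everywhere.


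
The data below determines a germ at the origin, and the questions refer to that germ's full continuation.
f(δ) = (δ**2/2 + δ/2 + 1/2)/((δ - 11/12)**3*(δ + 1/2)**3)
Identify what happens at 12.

The point is a regular point.

Denominator factors: δ + 1/2 = 25/2 at δ = 12; δ - 11/12 = 133/12 at δ = 12 — none vanishes.
So the germ continues analytically to 12.


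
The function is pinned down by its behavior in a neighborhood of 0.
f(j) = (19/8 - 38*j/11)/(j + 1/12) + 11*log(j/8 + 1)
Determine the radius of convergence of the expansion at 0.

Denominator factor (j + 1/12): pole of order 1 at -1/12, modulus 1/12.
Branch term (11)*log(1 - j/(-8)): its argument vanishes at j = -8, a logarithmic branch point, modulus 8.
The radius of convergence is the smallest modulus among the singular points: 1/12.

The radius of convergence is 1/12.


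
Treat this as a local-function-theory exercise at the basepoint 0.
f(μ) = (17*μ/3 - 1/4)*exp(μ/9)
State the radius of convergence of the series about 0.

The factor exp(μ/9) is entire and contributes no finite singular point.
The polynomial part has no poles.
No finite singular points: the Taylor series at 0 converges everywhere.

The radius of convergence is infinite.


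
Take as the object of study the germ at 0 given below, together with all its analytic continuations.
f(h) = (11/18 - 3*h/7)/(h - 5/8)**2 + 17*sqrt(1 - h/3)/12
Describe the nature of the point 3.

The point is an algebraic (square-root) branch point.

The term (17/12)*sqrt(1 - h/(3)) has argument 1 - 3/(3) = 0 at 3: a square-root (algebraic, two-sheeted) branch point; the remaining terms are analytic or single-valued there.


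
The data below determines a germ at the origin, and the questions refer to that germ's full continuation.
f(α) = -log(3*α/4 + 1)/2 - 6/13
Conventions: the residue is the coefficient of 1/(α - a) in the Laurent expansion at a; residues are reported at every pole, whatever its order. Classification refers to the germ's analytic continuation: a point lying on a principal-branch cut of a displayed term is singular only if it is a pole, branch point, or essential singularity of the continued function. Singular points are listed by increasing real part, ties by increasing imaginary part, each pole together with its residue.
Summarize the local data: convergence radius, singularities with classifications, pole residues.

Branch term (-1/2)*log(1 - α/(-4/3)): its argument vanishes at α = -4/3, a logarithmic branch point, modulus 4/3.
The radius of convergence is the smallest modulus among the singular points: 4/3.

Radius of convergence at 0: 4/3.
At -4/3: a logarithmic branch point.


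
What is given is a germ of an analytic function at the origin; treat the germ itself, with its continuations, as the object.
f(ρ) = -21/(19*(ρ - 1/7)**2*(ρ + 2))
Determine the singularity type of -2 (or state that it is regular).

The point is a pole of order 1.

The denominator factor ρ + 2 vanishes at -2 and appears to the power 1; the numerator there equals -21/19, nonzero, and no other factor vanishes.
Hence a pole whose order is the multiplicity, 1.


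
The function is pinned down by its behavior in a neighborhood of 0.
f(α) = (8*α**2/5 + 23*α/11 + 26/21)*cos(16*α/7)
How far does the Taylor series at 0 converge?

The radius of convergence is infinite.

The factor cos(16*α/7) is entire and contributes no finite singular point.
The polynomial part has no poles.
No finite singular points: the Taylor series at 0 converges everywhere.


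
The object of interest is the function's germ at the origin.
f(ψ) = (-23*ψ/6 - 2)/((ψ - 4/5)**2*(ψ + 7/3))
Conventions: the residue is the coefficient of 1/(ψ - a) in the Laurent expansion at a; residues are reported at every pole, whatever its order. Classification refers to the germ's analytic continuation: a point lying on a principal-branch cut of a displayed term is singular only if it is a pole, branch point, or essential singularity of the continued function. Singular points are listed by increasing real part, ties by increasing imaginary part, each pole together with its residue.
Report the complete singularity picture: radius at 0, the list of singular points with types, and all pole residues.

Denominator factor (ψ + 7/3): pole of order 1 at -7/3, modulus 7/3.
Denominator factor (ψ - 4/5)^2: pole of order 2 at 4/5, modulus 4/5.
The radius of convergence is the smallest modulus among the singular points: 4/5.
At the order-1 pole -7/3 set g(ψ) = (ψ - (-7/3))*f(ψ) = (-23*ψ/6 - 2)/(ψ - 4/5)**2.
Simple pole: residue = g(a) at a = -7/3, which is 3125/4418.
At the order-2 pole 4/5 set g(ψ) = (ψ - (4/5))^2*f(ψ) = (-23*ψ/6 - 2)/(ψ + 7/3).
Order-2 pole: residue = g'(a); g'(4/5) = -3125/4418, so the residue is -3125/4418.
List the singular points by increasing real part (a conjugate pair: the negative imaginary part first).

Radius of convergence at 0: 4/5.
At -7/3: a pole of order 1; residue 3125/4418.
At 4/5: a pole of order 2; residue -3125/4418.
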